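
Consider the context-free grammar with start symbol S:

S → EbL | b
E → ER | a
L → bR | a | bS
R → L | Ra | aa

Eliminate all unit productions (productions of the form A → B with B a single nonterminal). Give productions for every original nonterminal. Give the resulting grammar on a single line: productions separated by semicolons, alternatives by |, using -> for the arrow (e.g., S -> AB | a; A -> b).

S -> b | EbL; E -> a | ER; L -> a | bR | bS; R -> a | Ra | aa | bR | bS

Unit productions: R->L.
Unit pairs (A ⇒* B via units): (R,L).
S: inherits non-unit rules of {S} → EbL | b.
E: inherits non-unit rules of {E} → ER | a.
L: inherits non-unit rules of {L} → a | bR | bS.
R: inherits non-unit rules of {L, R} → Ra | a | aa | bR | bS.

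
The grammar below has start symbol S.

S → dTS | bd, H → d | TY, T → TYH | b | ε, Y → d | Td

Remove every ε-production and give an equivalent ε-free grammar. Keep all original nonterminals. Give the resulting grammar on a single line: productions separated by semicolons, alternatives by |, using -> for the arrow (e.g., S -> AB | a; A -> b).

Nullable set: {T}.
S -> dTS: T nullable, giving dS | dTS.
H -> TY: T nullable, giving TY | Y.
Drop T -> ε.
T -> TYH: T nullable, giving TYH | YH.
Y -> Td: T nullable, giving Td | d.
Unchanged (no nullable symbols): S -> bd; H -> d; T -> b; Y -> d.

S -> bd | dS | dTS; H -> Y | d | TY; T -> b | YH | TYH; Y -> d | Td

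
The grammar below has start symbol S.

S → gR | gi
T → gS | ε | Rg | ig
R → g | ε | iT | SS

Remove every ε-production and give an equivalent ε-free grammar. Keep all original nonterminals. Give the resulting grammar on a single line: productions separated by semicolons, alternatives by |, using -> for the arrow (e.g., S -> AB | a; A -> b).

Nullable set: {R, T}.
S -> gR: R nullable, giving g | gR.
Drop R -> ε.
R -> iT: T nullable, giving i | iT.
Drop T -> ε.
T -> Rg: R nullable, giving Rg | g.
Unchanged (no nullable symbols): S -> gi; R -> SS; R -> g; T -> gS; T -> ig.

S -> g | gR | gi; R -> g | i | SS | iT; T -> g | Rg | gS | ig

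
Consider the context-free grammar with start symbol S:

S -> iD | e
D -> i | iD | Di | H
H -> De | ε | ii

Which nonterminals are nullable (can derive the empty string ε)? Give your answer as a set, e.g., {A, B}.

Directly nullable (have an ε-rule): {H}.
D is nullable via D -> H (every symbol on the right is already known nullable).
Not nullable: S — each has a terminal in every rule's right-hand side or depends on a non-nullable symbol.

{D, H}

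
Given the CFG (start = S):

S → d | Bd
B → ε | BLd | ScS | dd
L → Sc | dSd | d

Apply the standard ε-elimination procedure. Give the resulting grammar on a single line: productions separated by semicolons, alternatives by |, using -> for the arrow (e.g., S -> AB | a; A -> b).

S -> d | Bd; B -> Ld | dd | BLd | ScS; L -> d | Sc | dSd

Nullable set: {B}.
S -> Bd: B nullable, giving Bd | d.
Drop B -> ε.
B -> BLd: B nullable, giving BLd | Ld.
Unchanged (no nullable symbols): S -> d; B -> ScS; B -> dd; L -> Sc; L -> d; L -> dSd.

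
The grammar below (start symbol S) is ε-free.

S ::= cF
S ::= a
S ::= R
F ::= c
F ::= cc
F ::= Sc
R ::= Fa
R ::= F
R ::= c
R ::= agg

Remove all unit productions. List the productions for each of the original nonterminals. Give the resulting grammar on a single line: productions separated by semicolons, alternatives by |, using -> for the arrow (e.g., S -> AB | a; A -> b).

Unit productions: R->F, S->R.
Unit pairs (A ⇒* B via units): (R,F), (S,F), (S,R).
S: inherits non-unit rules of {F, R, S} → Fa | Sc | a | agg | c | cF | cc.
F: inherits non-unit rules of {F} → Sc | c | cc.
R: inherits non-unit rules of {F, R} → Fa | Sc | agg | c | cc.

S -> a | c | Fa | Sc | cF | cc | agg; F -> c | Sc | cc; R -> c | Fa | Sc | cc | agg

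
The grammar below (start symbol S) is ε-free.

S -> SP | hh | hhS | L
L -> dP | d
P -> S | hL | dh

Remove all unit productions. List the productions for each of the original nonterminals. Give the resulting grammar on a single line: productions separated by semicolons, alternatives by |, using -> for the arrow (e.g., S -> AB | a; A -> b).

Unit productions: P->S, S->L.
Unit pairs (A ⇒* B via units): (P,L), (P,S), (S,L).
S: inherits non-unit rules of {L, S} → SP | d | dP | hh | hhS.
L: inherits non-unit rules of {L} → d | dP.
P: inherits non-unit rules of {L, P, S} → SP | d | dP | dh | hL | hh | hhS.

S -> d | SP | dP | hh | hhS; L -> d | dP; P -> d | SP | dP | dh | hL | hh | hhS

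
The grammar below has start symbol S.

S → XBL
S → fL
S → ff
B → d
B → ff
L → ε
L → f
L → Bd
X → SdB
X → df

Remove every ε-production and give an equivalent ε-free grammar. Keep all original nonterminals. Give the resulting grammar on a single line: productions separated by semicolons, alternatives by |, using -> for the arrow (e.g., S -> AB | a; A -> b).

S -> f | XB | fL | ff | XBL; B -> d | ff; L -> f | Bd; X -> df | SdB

Nullable set: {L}.
S -> XBL: L nullable, giving XB | XBL.
S -> fL: L nullable, giving f | fL.
Drop L -> ε.
Unchanged (no nullable symbols): S -> ff; B -> d; B -> ff; L -> Bd; L -> f; X -> SdB; X -> df.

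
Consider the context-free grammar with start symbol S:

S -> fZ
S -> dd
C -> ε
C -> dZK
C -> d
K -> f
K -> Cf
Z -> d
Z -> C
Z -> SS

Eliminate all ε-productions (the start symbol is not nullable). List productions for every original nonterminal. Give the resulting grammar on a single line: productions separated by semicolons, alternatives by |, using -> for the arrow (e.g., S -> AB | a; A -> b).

S -> f | dd | fZ; C -> d | dK | dZK; K -> f | Cf; Z -> C | d | SS

Nullable set: {C, Z}.
S -> fZ: Z nullable, giving f | fZ.
Drop C -> ε.
C -> dZK: Z nullable, giving dK | dZK.
K -> Cf: C nullable, giving Cf | f.
Z -> C: C nullable, giving C.
Unchanged (no nullable symbols): S -> dd; C -> d; K -> f; Z -> SS; Z -> d.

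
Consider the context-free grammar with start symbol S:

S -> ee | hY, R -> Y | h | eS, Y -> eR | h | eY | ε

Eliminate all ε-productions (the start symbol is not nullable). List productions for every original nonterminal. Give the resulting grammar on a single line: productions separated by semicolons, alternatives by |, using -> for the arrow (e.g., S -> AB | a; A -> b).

S -> h | ee | hY; R -> Y | h | eS; Y -> e | h | eR | eY

Nullable set: {R, Y}.
S -> hY: Y nullable, giving h | hY.
R -> Y: Y nullable, giving Y.
Drop Y -> ε.
Y -> eR: R nullable, giving e | eR.
Y -> eY: Y nullable, giving e | eY.
Unchanged (no nullable symbols): S -> ee; R -> eS; R -> h; Y -> h.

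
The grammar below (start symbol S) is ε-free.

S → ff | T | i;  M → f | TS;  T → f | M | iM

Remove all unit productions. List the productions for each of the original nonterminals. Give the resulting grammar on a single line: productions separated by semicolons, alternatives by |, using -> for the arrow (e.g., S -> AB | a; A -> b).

Unit productions: S->T, T->M.
Unit pairs (A ⇒* B via units): (S,M), (S,T), (T,M).
S: inherits non-unit rules of {M, S, T} → TS | f | ff | i | iM.
M: inherits non-unit rules of {M} → TS | f.
T: inherits non-unit rules of {M, T} → TS | f | iM.

S -> f | i | TS | ff | iM; M -> f | TS; T -> f | TS | iM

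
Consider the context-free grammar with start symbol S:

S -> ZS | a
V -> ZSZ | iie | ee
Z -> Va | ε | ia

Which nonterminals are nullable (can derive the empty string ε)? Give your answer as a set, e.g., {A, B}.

{Z}

Directly nullable (have an ε-rule): {Z}.
Not nullable: S, V — each has a terminal in every rule's right-hand side or depends on a non-nullable symbol.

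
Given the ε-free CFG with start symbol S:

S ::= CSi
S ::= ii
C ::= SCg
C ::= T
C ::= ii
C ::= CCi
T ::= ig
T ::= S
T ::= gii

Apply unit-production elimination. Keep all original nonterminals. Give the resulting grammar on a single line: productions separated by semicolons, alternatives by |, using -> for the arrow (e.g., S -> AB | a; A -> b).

S -> ii | CSi; C -> ig | ii | CCi | CSi | SCg | gii; T -> ig | ii | CSi | gii

Unit productions: C->T, T->S.
Unit pairs (A ⇒* B via units): (C,S), (C,T), (T,S).
S: inherits non-unit rules of {S} → CSi | ii.
C: inherits non-unit rules of {C, S, T} → CCi | CSi | SCg | gii | ig | ii.
T: inherits non-unit rules of {S, T} → CSi | gii | ig | ii.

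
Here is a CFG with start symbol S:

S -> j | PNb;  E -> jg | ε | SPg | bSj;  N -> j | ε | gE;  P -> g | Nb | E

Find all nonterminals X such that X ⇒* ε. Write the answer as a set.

Directly nullable (have an ε-rule): {E, N}.
P is nullable via P -> E (every symbol on the right is already known nullable).
Not nullable: S — each has a terminal in every rule's right-hand side or depends on a non-nullable symbol.

{E, N, P}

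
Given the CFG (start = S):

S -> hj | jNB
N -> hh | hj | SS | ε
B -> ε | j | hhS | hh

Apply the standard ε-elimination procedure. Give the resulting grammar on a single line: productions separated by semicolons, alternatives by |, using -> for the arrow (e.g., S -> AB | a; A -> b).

Nullable set: {B, N}.
S -> jNB: N, B nullable, giving j | jB | jN | jNB.
Drop B -> ε.
Drop N -> ε.
Unchanged (no nullable symbols): S -> hj; B -> hh; B -> hhS; B -> j; N -> SS; N -> hh; N -> hj.

S -> j | hj | jB | jN | jNB; B -> j | hh | hhS; N -> SS | hh | hj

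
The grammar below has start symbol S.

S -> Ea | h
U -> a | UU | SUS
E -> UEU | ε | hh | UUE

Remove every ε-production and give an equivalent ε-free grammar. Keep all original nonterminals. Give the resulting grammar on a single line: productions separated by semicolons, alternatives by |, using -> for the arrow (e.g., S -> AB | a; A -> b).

Nullable set: {E}.
S -> Ea: E nullable, giving Ea | a.
Drop E -> ε.
E -> UEU: E nullable, giving UEU | UU.
E -> UUE: E nullable, giving UU | UUE.
Unchanged (no nullable symbols): S -> h; E -> hh; U -> SUS; U -> UU; U -> a.

S -> a | h | Ea; E -> UU | hh | UEU | UUE; U -> a | UU | SUS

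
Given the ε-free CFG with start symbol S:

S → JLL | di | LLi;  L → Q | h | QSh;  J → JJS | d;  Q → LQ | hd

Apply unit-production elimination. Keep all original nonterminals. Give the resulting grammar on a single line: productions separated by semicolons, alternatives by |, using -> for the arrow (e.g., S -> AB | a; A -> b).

Unit productions: L->Q.
Unit pairs (A ⇒* B via units): (L,Q).
S: inherits non-unit rules of {S} → JLL | LLi | di.
J: inherits non-unit rules of {J} → JJS | d.
L: inherits non-unit rules of {L, Q} → LQ | QSh | h | hd.
Q: inherits non-unit rules of {Q} → LQ | hd.

S -> di | JLL | LLi; J -> d | JJS; L -> h | LQ | hd | QSh; Q -> LQ | hd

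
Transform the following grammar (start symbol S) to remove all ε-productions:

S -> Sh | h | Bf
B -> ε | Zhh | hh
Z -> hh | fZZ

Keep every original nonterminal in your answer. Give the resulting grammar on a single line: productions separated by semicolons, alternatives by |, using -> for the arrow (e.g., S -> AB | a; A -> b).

S -> f | h | Bf | Sh; B -> hh | Zhh; Z -> hh | fZZ

Nullable set: {B}.
S -> Bf: B nullable, giving Bf | f.
Drop B -> ε.
Unchanged (no nullable symbols): S -> Sh; S -> h; B -> Zhh; B -> hh; Z -> fZZ; Z -> hh.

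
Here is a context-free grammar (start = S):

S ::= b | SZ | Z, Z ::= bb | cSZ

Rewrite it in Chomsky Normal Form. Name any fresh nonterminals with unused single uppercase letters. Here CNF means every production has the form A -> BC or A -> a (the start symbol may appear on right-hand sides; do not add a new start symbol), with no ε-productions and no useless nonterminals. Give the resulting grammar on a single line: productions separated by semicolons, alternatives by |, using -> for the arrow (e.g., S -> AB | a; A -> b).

S -> b | AA | BC | SZ; A -> b; B -> c; C -> SZ; D -> SZ; Z -> AA | BD

No ε-productions.
After unit-elimination: S -> b | SZ | bb | cSZ; Z -> bb | cSZ.
TERM: introduce A -> b, B -> c and substitute in every rule of length ≥2.
BIN: S -> BSZ becomes S -> BC, C -> SZ; Z -> BSZ becomes Z -> BD, D -> SZ.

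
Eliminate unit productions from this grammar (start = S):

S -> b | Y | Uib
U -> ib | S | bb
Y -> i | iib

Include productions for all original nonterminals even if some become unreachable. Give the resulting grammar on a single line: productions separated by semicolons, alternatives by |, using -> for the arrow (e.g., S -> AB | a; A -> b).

Unit productions: S->Y, U->S.
Unit pairs (A ⇒* B via units): (S,Y), (U,S), (U,Y).
S: inherits non-unit rules of {S, Y} → Uib | b | i | iib.
U: inherits non-unit rules of {S, U, Y} → Uib | b | bb | i | ib | iib.
Y: inherits non-unit rules of {Y} → i | iib.

S -> b | i | Uib | iib; U -> b | i | bb | ib | Uib | iib; Y -> i | iib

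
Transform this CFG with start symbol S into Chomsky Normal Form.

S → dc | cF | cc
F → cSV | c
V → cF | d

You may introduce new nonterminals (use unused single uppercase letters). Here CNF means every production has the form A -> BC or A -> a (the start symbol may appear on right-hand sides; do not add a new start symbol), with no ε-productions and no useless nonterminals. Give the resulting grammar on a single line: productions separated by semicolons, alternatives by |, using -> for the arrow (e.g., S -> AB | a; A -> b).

No ε-productions.
No unit productions to eliminate.
TERM: introduce A -> c, B -> d and substitute in every rule of length ≥2.
BIN: F -> ASV becomes F -> AC, C -> SV.

S -> AA | AF | BA; A -> c; B -> d; C -> SV; F -> c | AC; V -> d | AF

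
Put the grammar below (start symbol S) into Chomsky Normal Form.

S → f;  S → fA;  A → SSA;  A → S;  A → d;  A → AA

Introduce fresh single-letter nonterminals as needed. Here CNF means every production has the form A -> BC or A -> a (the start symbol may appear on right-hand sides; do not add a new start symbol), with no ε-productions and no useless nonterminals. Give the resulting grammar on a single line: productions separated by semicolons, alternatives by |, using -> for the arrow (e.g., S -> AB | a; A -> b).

No ε-productions.
After unit-elimination: S -> f | fA; A -> d | f | AA | fA | SSA.
TERM: introduce B -> f and substitute in every rule of length ≥2.
BIN: A -> SSA becomes A -> SC, C -> SA.

S -> f | BA; A -> d | f | AA | BA | SC; B -> f; C -> SA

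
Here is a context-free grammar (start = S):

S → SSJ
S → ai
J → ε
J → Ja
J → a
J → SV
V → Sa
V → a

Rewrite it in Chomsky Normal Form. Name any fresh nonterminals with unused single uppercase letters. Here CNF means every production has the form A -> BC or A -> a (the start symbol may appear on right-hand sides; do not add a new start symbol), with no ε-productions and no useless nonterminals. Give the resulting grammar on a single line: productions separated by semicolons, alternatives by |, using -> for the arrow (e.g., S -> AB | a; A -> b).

S -> AB | SC | SS; A -> a; B -> i; C -> SJ; J -> a | JA | SV; V -> a | SA

Nullable: {J}; after ε-elimination: S -> SS | ai | SSJ; J -> a | Ja | SV; V -> a | Sa.
No unit productions to eliminate.
TERM: introduce A -> a, B -> i and substitute in every rule of length ≥2.
BIN: S -> SSJ becomes S -> SC, C -> SJ.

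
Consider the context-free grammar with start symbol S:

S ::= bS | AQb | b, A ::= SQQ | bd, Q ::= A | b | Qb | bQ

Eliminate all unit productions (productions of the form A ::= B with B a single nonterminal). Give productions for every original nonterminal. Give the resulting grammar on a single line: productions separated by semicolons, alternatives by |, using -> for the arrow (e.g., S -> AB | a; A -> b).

Unit productions: Q->A.
Unit pairs (A ⇒* B via units): (Q,A).
S: inherits non-unit rules of {S} → AQb | b | bS.
A: inherits non-unit rules of {A} → SQQ | bd.
Q: inherits non-unit rules of {A, Q} → Qb | SQQ | b | bQ | bd.

S -> b | bS | AQb; A -> bd | SQQ; Q -> b | Qb | bQ | bd | SQQ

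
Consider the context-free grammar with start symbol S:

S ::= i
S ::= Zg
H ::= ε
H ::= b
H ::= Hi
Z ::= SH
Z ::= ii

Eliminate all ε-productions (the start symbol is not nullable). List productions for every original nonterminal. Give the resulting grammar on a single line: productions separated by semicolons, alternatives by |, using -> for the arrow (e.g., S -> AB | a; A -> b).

Nullable set: {H}.
Drop H -> ε.
H -> Hi: H nullable, giving Hi | i.
Z -> SH: H nullable, giving S | SH.
Unchanged (no nullable symbols): S -> Zg; S -> i; H -> b; Z -> ii.

S -> i | Zg; H -> b | i | Hi; Z -> S | SH | ii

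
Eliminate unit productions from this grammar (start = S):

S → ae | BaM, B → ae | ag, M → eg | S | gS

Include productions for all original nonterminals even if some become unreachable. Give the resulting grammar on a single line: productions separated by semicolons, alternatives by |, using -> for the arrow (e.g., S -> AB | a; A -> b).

Unit productions: M->S.
Unit pairs (A ⇒* B via units): (M,S).
S: inherits non-unit rules of {S} → BaM | ae.
B: inherits non-unit rules of {B} → ae | ag.
M: inherits non-unit rules of {M, S} → BaM | ae | eg | gS.

S -> ae | BaM; B -> ae | ag; M -> ae | eg | gS | BaM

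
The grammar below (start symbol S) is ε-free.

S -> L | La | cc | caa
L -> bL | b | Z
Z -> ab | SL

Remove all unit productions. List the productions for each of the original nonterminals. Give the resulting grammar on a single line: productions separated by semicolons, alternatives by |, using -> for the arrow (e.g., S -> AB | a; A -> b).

Unit productions: L->Z, S->L.
Unit pairs (A ⇒* B via units): (L,Z), (S,L), (S,Z).
S: inherits non-unit rules of {L, S, Z} → La | SL | ab | b | bL | caa | cc.
L: inherits non-unit rules of {L, Z} → SL | ab | b | bL.
Z: inherits non-unit rules of {Z} → SL | ab.

S -> b | La | SL | ab | bL | cc | caa; L -> b | SL | ab | bL; Z -> SL | ab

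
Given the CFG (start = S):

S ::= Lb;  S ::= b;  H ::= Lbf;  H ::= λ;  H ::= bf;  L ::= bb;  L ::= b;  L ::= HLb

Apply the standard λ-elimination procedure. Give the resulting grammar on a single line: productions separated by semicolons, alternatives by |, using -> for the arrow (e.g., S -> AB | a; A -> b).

S -> b | Lb; H -> bf | Lbf; L -> b | Lb | bb | HLb

Nullable set: {H}.
Drop H -> λ.
L -> HLb: H nullable, giving HLb | Lb.
Unchanged (no nullable symbols): S -> Lb; S -> b; H -> Lbf; H -> bf; L -> b; L -> bb.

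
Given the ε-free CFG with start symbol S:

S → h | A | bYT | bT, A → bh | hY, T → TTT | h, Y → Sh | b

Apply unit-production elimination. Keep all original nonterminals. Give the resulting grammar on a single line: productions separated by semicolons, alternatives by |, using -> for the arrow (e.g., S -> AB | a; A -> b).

S -> h | bT | bh | hY | bYT; A -> bh | hY; T -> h | TTT; Y -> b | Sh

Unit productions: S->A.
Unit pairs (A ⇒* B via units): (S,A).
S: inherits non-unit rules of {A, S} → bT | bYT | bh | h | hY.
A: inherits non-unit rules of {A} → bh | hY.
T: inherits non-unit rules of {T} → TTT | h.
Y: inherits non-unit rules of {Y} → Sh | b.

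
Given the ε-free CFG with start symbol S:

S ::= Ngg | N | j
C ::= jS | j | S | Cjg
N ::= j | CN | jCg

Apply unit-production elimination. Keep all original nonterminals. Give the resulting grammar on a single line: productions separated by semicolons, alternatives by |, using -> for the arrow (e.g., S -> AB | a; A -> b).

S -> j | CN | Ngg | jCg; C -> j | CN | jS | Cjg | Ngg | jCg; N -> j | CN | jCg

Unit productions: C->S, S->N.
Unit pairs (A ⇒* B via units): (C,N), (C,S), (S,N).
S: inherits non-unit rules of {N, S} → CN | Ngg | j | jCg.
C: inherits non-unit rules of {C, N, S} → CN | Cjg | Ngg | j | jCg | jS.
N: inherits non-unit rules of {N} → CN | j | jCg.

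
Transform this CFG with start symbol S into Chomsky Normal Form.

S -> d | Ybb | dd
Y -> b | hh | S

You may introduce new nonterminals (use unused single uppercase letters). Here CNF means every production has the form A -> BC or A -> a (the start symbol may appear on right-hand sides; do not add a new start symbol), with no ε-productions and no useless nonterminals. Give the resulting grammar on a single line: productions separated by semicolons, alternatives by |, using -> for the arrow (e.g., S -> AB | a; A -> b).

No ε-productions.
After unit-elimination: S -> d | dd | Ybb; Y -> b | d | dd | hh | Ybb.
TERM: introduce A -> b, B -> d, C -> h and substitute in every rule of length ≥2.
BIN: S -> YAA becomes S -> YD, D -> AA; Y -> YAA becomes Y -> YE, E -> AA.

S -> d | BB | YD; A -> b; B -> d; C -> h; D -> AA; E -> AA; Y -> b | d | BB | CC | YE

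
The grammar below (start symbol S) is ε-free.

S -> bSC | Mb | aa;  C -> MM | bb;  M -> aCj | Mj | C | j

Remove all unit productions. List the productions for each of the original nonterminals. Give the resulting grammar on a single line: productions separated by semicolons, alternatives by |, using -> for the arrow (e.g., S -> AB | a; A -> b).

Unit productions: M->C.
Unit pairs (A ⇒* B via units): (M,C).
S: inherits non-unit rules of {S} → Mb | aa | bSC.
C: inherits non-unit rules of {C} → MM | bb.
M: inherits non-unit rules of {C, M} → MM | Mj | aCj | bb | j.

S -> Mb | aa | bSC; C -> MM | bb; M -> j | MM | Mj | bb | aCj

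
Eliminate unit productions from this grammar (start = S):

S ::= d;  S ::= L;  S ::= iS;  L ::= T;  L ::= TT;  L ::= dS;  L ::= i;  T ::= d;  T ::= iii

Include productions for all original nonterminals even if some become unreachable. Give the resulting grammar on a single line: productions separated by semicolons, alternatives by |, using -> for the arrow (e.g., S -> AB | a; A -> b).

Unit productions: L->T, S->L.
Unit pairs (A ⇒* B via units): (L,T), (S,L), (S,T).
S: inherits non-unit rules of {L, S, T} → TT | d | dS | i | iS | iii.
L: inherits non-unit rules of {L, T} → TT | d | dS | i | iii.
T: inherits non-unit rules of {T} → d | iii.

S -> d | i | TT | dS | iS | iii; L -> d | i | TT | dS | iii; T -> d | iii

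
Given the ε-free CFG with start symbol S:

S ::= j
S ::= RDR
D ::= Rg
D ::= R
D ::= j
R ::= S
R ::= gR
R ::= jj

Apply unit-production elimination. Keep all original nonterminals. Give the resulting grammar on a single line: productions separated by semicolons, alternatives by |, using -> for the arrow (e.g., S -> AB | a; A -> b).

Unit productions: D->R, R->S.
Unit pairs (A ⇒* B via units): (D,R), (D,S), (R,S).
S: inherits non-unit rules of {S} → RDR | j.
D: inherits non-unit rules of {D, R, S} → RDR | Rg | gR | j | jj.
R: inherits non-unit rules of {R, S} → RDR | gR | j | jj.

S -> j | RDR; D -> j | Rg | gR | jj | RDR; R -> j | gR | jj | RDR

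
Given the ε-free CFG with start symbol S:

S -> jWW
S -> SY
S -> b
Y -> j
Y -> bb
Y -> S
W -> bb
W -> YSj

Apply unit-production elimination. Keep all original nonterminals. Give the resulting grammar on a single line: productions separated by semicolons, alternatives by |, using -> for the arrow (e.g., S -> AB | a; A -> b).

S -> b | SY | jWW; W -> bb | YSj; Y -> b | j | SY | bb | jWW

Unit productions: Y->S.
Unit pairs (A ⇒* B via units): (Y,S).
S: inherits non-unit rules of {S} → SY | b | jWW.
W: inherits non-unit rules of {W} → YSj | bb.
Y: inherits non-unit rules of {S, Y} → SY | b | bb | j | jWW.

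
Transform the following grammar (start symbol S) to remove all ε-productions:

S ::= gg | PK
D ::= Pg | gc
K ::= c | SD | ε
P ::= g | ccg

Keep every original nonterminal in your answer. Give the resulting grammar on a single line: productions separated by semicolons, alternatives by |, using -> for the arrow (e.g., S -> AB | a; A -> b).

Nullable set: {K}.
S -> PK: K nullable, giving P | PK.
Drop K -> ε.
Unchanged (no nullable symbols): S -> gg; D -> Pg; D -> gc; K -> SD; K -> c; P -> ccg; P -> g.

S -> P | PK | gg; D -> Pg | gc; K -> c | SD; P -> g | ccg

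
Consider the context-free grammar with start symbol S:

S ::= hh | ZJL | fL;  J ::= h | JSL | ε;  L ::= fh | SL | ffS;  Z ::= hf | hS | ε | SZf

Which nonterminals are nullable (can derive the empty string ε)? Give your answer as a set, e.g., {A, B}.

Directly nullable (have an ε-rule): {J, Z}.
Not nullable: L, S — each has a terminal in every rule's right-hand side or depends on a non-nullable symbol.

{J, Z}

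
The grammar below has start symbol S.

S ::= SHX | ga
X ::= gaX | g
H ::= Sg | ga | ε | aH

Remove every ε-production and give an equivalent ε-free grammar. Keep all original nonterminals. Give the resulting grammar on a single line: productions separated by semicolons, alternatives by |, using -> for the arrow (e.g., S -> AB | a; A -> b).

S -> SX | ga | SHX; H -> a | Sg | aH | ga; X -> g | gaX

Nullable set: {H}.
S -> SHX: H nullable, giving SHX | SX.
Drop H -> ε.
H -> aH: H nullable, giving a | aH.
Unchanged (no nullable symbols): S -> ga; H -> Sg; H -> ga; X -> g; X -> gaX.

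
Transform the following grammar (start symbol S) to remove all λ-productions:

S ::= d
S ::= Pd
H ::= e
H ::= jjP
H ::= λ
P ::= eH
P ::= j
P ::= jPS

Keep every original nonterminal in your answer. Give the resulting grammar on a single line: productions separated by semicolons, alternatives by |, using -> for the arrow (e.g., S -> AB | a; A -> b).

S -> d | Pd; H -> e | jjP; P -> e | j | eH | jPS

Nullable set: {H}.
Drop H -> λ.
P -> eH: H nullable, giving e | eH.
Unchanged (no nullable symbols): S -> Pd; S -> d; H -> e; H -> jjP; P -> j; P -> jPS.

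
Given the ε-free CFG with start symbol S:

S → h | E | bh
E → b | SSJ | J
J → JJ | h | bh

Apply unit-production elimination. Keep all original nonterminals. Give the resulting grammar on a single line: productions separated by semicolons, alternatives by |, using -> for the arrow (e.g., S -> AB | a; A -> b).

Unit productions: E->J, S->E.
Unit pairs (A ⇒* B via units): (E,J), (S,E), (S,J).
S: inherits non-unit rules of {E, J, S} → JJ | SSJ | b | bh | h.
E: inherits non-unit rules of {E, J} → JJ | SSJ | b | bh | h.
J: inherits non-unit rules of {J} → JJ | bh | h.

S -> b | h | JJ | bh | SSJ; E -> b | h | JJ | bh | SSJ; J -> h | JJ | bh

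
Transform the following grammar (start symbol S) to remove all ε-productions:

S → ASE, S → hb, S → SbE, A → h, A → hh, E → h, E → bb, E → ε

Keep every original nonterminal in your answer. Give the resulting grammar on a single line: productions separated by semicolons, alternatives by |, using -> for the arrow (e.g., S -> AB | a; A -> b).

Nullable set: {E}.
S -> ASE: E nullable, giving AS | ASE.
S -> SbE: E nullable, giving Sb | SbE.
Drop E -> ε.
Unchanged (no nullable symbols): S -> hb; A -> h; A -> hh; E -> bb; E -> h.

S -> AS | Sb | hb | ASE | SbE; A -> h | hh; E -> h | bb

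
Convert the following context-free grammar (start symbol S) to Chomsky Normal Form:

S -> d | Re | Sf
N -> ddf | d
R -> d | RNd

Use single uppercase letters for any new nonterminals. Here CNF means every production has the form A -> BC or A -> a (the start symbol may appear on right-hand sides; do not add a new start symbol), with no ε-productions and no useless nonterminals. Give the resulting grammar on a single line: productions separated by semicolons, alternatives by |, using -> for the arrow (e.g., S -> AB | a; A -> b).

S -> d | RC | SB; A -> d; B -> f; C -> e; D -> AB; E -> NA; N -> d | AD; R -> d | RE

No ε-productions.
No unit productions to eliminate.
TERM: introduce A -> d, C -> e, B -> f and substitute in every rule of length ≥2.
BIN: N -> AAB becomes N -> AD, D -> AB; R -> RNA becomes R -> RE, E -> NA.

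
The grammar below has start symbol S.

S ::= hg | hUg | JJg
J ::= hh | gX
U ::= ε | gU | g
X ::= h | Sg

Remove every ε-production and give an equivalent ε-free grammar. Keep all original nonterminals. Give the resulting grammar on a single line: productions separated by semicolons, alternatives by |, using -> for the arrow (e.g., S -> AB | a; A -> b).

S -> hg | JJg | hUg; J -> gX | hh; U -> g | gU; X -> h | Sg

Nullable set: {U}.
S -> hUg: U nullable, giving hUg | hg.
Drop U -> ε.
U -> gU: U nullable, giving g | gU.
Unchanged (no nullable symbols): S -> JJg; S -> hg; J -> gX; J -> hh; U -> g; X -> Sg; X -> h.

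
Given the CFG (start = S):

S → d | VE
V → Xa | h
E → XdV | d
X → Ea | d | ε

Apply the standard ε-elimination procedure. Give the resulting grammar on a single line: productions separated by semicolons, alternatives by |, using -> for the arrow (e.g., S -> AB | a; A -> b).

Nullable set: {X}.
E -> XdV: X nullable, giving XdV | dV.
V -> Xa: X nullable, giving Xa | a.
Drop X -> ε.
Unchanged (no nullable symbols): S -> VE; S -> d; E -> d; V -> h; X -> Ea; X -> d.

S -> d | VE; E -> d | dV | XdV; V -> a | h | Xa; X -> d | Ea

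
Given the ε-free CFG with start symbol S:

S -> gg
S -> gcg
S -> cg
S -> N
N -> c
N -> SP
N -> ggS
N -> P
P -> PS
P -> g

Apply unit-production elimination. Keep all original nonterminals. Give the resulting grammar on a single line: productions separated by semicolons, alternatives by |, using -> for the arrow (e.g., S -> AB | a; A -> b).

Unit productions: N->P, S->N.
Unit pairs (A ⇒* B via units): (N,P), (S,N), (S,P).
S: inherits non-unit rules of {N, P, S} → PS | SP | c | cg | g | gcg | gg | ggS.
N: inherits non-unit rules of {N, P} → PS | SP | c | g | ggS.
P: inherits non-unit rules of {P} → PS | g.

S -> c | g | PS | SP | cg | gg | gcg | ggS; N -> c | g | PS | SP | ggS; P -> g | PS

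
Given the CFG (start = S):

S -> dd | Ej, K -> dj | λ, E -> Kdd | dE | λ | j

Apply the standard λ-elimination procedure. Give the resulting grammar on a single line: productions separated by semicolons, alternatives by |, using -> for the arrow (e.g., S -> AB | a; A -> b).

S -> j | Ej | dd; E -> d | j | dE | dd | Kdd; K -> dj

Nullable set: {E, K}.
S -> Ej: E nullable, giving Ej | j.
Drop E -> λ.
E -> Kdd: K nullable, giving Kdd | dd.
E -> dE: E nullable, giving d | dE.
Drop K -> λ.
Unchanged (no nullable symbols): S -> dd; E -> j; K -> dj.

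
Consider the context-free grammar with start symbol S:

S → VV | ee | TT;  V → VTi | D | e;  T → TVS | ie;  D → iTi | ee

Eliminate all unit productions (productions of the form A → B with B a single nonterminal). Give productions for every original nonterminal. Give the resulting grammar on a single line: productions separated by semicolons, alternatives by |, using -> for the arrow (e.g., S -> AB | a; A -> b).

Unit productions: V->D.
Unit pairs (A ⇒* B via units): (V,D).
S: inherits non-unit rules of {S} → TT | VV | ee.
D: inherits non-unit rules of {D} → ee | iTi.
T: inherits non-unit rules of {T} → TVS | ie.
V: inherits non-unit rules of {D, V} → VTi | e | ee | iTi.

S -> TT | VV | ee; D -> ee | iTi; T -> ie | TVS; V -> e | ee | VTi | iTi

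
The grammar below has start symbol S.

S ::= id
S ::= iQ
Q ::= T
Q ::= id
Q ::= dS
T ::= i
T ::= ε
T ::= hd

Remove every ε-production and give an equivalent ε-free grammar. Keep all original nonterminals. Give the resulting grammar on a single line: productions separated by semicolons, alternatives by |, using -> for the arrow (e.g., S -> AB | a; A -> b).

Nullable set: {Q, T}.
S -> iQ: Q nullable, giving i | iQ.
Q -> T: T nullable, giving T.
Drop T -> ε.
Unchanged (no nullable symbols): S -> id; Q -> dS; Q -> id; T -> hd; T -> i.

S -> i | iQ | id; Q -> T | dS | id; T -> i | hd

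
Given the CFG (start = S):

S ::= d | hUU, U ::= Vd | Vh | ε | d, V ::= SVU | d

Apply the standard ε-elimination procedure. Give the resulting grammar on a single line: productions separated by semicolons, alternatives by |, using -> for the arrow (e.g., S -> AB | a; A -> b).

S -> d | h | hU | hUU; U -> d | Vd | Vh; V -> d | SV | SVU

Nullable set: {U}.
S -> hUU: U, U nullable, giving h | hU | hUU.
Drop U -> ε.
V -> SVU: U nullable, giving SV | SVU.
Unchanged (no nullable symbols): S -> d; U -> Vd; U -> Vh; U -> d; V -> d.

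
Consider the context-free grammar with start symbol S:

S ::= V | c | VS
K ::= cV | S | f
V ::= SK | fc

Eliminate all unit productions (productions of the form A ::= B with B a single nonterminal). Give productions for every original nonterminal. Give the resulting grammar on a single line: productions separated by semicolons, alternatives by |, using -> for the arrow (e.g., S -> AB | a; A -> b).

Unit productions: K->S, S->V.
Unit pairs (A ⇒* B via units): (K,S), (K,V), (S,V).
S: inherits non-unit rules of {S, V} → SK | VS | c | fc.
K: inherits non-unit rules of {K, S, V} → SK | VS | c | cV | f | fc.
V: inherits non-unit rules of {V} → SK | fc.

S -> c | SK | VS | fc; K -> c | f | SK | VS | cV | fc; V -> SK | fc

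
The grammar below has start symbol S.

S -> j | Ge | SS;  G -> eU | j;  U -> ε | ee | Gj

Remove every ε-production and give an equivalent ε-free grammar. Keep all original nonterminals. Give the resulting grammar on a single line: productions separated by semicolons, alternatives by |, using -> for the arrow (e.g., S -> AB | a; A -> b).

Nullable set: {U}.
G -> eU: U nullable, giving e | eU.
Drop U -> ε.
Unchanged (no nullable symbols): S -> Ge; S -> SS; S -> j; G -> j; U -> Gj; U -> ee.

S -> j | Ge | SS; G -> e | j | eU; U -> Gj | ee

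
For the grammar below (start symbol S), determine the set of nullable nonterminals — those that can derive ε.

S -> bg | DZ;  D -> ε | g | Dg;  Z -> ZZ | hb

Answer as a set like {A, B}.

Directly nullable (have an ε-rule): {D}.
Not nullable: S, Z — each has a terminal in every rule's right-hand side or depends on a non-nullable symbol.

{D}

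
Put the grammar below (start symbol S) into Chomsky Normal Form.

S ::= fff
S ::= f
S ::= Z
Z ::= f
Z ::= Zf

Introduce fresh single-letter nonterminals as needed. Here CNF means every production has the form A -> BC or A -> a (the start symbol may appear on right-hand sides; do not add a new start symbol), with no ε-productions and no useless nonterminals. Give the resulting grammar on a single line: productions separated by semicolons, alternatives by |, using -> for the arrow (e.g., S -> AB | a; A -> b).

S -> f | AB | ZA; A -> f; B -> AA; Z -> f | ZA

No ε-productions.
After unit-elimination: S -> f | Zf | fff; Z -> f | Zf.
TERM: introduce A -> f and substitute in every rule of length ≥2.
BIN: S -> AAA becomes S -> AB, B -> AA.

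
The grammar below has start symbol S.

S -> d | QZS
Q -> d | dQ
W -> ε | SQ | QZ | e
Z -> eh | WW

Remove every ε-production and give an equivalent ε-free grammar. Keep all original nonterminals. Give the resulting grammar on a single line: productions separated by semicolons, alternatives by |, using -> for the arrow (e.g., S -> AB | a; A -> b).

Nullable set: {W, Z}.
S -> QZS: Z nullable, giving QS | QZS.
Drop W -> ε.
W -> QZ: Z nullable, giving Q | QZ.
Z -> WW: W, W nullable, giving W | WW.
Unchanged (no nullable symbols): S -> d; Q -> d; Q -> dQ; W -> SQ; W -> e; Z -> eh.

S -> d | QS | QZS; Q -> d | dQ; W -> Q | e | QZ | SQ; Z -> W | WW | eh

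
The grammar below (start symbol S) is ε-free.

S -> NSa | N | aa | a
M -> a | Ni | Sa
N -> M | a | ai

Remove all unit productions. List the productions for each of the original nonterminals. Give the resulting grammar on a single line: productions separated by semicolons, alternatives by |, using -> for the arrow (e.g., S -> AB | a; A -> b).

Unit productions: N->M, S->N.
Unit pairs (A ⇒* B via units): (N,M), (S,M), (S,N).
S: inherits non-unit rules of {M, N, S} → NSa | Ni | Sa | a | aa | ai.
M: inherits non-unit rules of {M} → Ni | Sa | a.
N: inherits non-unit rules of {M, N} → Ni | Sa | a | ai.

S -> a | Ni | Sa | aa | ai | NSa; M -> a | Ni | Sa; N -> a | Ni | Sa | ai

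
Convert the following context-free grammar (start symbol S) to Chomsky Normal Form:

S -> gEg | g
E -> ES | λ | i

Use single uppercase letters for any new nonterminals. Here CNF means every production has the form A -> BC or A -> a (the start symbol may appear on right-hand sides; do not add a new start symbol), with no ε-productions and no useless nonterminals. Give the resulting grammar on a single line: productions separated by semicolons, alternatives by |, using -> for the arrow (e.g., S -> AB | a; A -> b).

S -> g | AA | AC; A -> g; B -> EA; C -> EA; E -> g | i | AA | AB | ES

Nullable: {E}; after ε-elimination: S -> g | gg | gEg; E -> S | i | ES.
After unit-elimination: S -> g | gg | gEg; E -> g | i | ES | gg | gEg.
TERM: introduce A -> g and substitute in every rule of length ≥2.
BIN: E -> AEA becomes E -> AB, B -> EA; S -> AEA becomes S -> AC, C -> EA.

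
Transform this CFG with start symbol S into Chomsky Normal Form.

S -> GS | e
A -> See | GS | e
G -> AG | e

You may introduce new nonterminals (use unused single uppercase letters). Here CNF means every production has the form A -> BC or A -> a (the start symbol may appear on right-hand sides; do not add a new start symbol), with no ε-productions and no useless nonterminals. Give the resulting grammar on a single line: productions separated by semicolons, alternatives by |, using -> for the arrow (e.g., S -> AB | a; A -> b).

S -> e | GS; A -> e | GS | SC; B -> e; C -> BB; G -> e | AG

No ε-productions.
No unit productions to eliminate.
TERM: introduce B -> e and substitute in every rule of length ≥2.
BIN: A -> SBB becomes A -> SC, C -> BB.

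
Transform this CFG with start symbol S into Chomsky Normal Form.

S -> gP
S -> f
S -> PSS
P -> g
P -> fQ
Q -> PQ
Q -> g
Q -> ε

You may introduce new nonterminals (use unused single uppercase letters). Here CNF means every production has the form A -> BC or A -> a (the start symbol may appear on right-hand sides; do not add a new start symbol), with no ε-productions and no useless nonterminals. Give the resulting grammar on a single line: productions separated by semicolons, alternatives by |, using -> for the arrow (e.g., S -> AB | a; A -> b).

S -> f | BP | PC; A -> f; B -> g; C -> SS; P -> f | g | AQ; Q -> f | g | AQ | PQ

Nullable: {Q}; after ε-elimination: S -> f | gP | PSS; P -> f | g | fQ; Q -> P | g | PQ.
After unit-elimination: S -> f | gP | PSS; P -> f | g | fQ; Q -> f | g | PQ | fQ.
TERM: introduce A -> f, B -> g and substitute in every rule of length ≥2.
BIN: S -> PSS becomes S -> PC, C -> SS.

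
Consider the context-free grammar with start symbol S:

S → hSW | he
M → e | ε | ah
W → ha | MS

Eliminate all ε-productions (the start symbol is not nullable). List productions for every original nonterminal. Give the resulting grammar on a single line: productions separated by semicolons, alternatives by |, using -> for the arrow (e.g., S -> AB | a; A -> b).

Nullable set: {M}.
Drop M -> ε.
W -> MS: M nullable, giving MS | S.
Unchanged (no nullable symbols): S -> hSW; S -> he; M -> ah; M -> e; W -> ha.

S -> he | hSW; M -> e | ah; W -> S | MS | ha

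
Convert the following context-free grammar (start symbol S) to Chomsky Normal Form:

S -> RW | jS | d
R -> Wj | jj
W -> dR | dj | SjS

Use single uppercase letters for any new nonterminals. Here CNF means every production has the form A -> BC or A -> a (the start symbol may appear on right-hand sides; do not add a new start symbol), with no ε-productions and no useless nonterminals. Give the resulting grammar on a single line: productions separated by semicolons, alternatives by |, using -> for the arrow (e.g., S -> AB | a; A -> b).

No ε-productions.
No unit productions to eliminate.
TERM: introduce B -> d, A -> j and substitute in every rule of length ≥2.
BIN: W -> SAS becomes W -> SC, C -> AS.

S -> d | AS | RW; A -> j; B -> d; C -> AS; R -> AA | WA; W -> BA | BR | SC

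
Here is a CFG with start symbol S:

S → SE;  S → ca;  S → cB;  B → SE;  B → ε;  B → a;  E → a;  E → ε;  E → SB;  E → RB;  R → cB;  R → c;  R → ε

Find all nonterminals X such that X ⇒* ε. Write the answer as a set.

Directly nullable (have an ε-rule): {B, E, R}.
Not nullable: S — each has a terminal in every rule's right-hand side or depends on a non-nullable symbol.

{B, E, R}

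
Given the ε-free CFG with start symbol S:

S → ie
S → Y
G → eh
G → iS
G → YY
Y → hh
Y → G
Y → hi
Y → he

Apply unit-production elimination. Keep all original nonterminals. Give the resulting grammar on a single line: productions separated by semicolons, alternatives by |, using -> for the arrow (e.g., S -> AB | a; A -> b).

Unit productions: S->Y, Y->G.
Unit pairs (A ⇒* B via units): (S,G), (S,Y), (Y,G).
S: inherits non-unit rules of {G, S, Y} → YY | eh | he | hh | hi | iS | ie.
G: inherits non-unit rules of {G} → YY | eh | iS.
Y: inherits non-unit rules of {G, Y} → YY | eh | he | hh | hi | iS.

S -> YY | eh | he | hh | hi | iS | ie; G -> YY | eh | iS; Y -> YY | eh | he | hh | hi | iS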